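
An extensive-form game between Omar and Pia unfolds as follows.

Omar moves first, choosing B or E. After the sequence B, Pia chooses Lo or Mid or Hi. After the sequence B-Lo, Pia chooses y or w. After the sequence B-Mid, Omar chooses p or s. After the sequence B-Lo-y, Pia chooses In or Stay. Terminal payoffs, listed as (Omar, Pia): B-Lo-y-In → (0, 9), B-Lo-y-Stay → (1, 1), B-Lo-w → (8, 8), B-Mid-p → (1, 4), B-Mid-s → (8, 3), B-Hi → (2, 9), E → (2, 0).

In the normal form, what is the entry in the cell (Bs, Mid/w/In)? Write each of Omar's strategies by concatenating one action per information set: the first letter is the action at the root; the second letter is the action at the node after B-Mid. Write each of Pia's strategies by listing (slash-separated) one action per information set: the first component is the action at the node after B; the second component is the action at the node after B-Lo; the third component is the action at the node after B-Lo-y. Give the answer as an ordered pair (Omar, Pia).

Trace the play path from the root:
  Omar plays B
  Pia plays Mid at [B]
  Omar plays s at [B-Mid]
→ terminal payoff (8, 3).
(Pia's choice at the node after B-Lo is never reached on this path, so it doesn't affect the outcome.)

(8, 3)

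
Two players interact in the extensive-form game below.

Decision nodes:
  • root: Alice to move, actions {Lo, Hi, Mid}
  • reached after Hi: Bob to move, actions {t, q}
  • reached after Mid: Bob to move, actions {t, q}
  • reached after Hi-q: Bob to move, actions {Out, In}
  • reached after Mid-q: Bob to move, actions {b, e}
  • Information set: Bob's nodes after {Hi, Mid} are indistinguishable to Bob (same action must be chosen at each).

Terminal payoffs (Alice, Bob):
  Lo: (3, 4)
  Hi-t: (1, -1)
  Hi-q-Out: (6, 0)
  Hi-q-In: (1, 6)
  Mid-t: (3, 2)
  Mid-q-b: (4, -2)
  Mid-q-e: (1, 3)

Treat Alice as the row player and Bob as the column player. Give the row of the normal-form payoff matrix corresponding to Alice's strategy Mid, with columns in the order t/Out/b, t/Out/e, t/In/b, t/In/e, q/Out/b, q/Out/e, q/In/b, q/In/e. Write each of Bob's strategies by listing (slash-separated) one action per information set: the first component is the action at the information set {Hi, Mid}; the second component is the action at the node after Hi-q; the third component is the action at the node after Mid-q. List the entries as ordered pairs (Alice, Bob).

(3,2) (3,2) (3,2) (3,2) (4,-2) (1,3) (4,-2) (1,3)

vs t/Out/b: Alice plays Mid → Bob plays t at [Mid] → (3, 2)
vs t/Out/e: Alice plays Mid → Bob plays t at [Mid] → (3, 2)
vs t/In/b: Alice plays Mid → Bob plays t at [Mid] → (3, 2)
vs t/In/e: Alice plays Mid → Bob plays t at [Mid] → (3, 2)
vs q/Out/b: Alice plays Mid → Bob plays q at [Mid] → Bob plays b at [Mid-q] → (4, -2)
vs q/Out/e: Alice plays Mid → Bob plays q at [Mid] → Bob plays e at [Mid-q] → (1, 3)
vs q/In/b: Alice plays Mid → Bob plays q at [Mid] → Bob plays b at [Mid-q] → (4, -2)
vs q/In/e: Alice plays Mid → Bob plays q at [Mid] → Bob plays e at [Mid-q] → (1, 3)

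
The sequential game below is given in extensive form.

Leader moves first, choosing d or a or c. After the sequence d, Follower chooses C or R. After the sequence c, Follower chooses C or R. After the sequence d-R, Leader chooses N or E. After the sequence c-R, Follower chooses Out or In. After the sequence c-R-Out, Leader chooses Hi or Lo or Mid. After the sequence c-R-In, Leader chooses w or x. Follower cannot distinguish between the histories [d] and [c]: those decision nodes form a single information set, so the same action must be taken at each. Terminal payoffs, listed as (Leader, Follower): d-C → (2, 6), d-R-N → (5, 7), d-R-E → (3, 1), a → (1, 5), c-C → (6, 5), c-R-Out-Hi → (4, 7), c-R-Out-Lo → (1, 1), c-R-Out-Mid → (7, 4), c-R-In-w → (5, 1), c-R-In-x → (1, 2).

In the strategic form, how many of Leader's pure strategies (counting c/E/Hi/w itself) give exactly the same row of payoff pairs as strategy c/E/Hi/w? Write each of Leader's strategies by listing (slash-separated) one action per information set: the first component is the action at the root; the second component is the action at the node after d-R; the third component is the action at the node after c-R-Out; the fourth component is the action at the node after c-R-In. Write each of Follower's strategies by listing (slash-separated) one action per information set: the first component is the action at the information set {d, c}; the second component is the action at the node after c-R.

2

Row for c/E/Hi/w (columns C/Out, C/In, R/Out, R/In): (6,5) (6,5) (4,7) (5,1).
Under c/E/Hi/w, Leader's choice at the node after d-R can never be reached regardless of what Follower does, so varying those choices leaves every outcome unchanged.
Holding the reachable choices fixed and varying the unreachable one freely already gives 2 equivalent strategies.
No other strategy reproduces this row, so those 2 are the full class: c/N/Hi/w, c/E/Hi/w.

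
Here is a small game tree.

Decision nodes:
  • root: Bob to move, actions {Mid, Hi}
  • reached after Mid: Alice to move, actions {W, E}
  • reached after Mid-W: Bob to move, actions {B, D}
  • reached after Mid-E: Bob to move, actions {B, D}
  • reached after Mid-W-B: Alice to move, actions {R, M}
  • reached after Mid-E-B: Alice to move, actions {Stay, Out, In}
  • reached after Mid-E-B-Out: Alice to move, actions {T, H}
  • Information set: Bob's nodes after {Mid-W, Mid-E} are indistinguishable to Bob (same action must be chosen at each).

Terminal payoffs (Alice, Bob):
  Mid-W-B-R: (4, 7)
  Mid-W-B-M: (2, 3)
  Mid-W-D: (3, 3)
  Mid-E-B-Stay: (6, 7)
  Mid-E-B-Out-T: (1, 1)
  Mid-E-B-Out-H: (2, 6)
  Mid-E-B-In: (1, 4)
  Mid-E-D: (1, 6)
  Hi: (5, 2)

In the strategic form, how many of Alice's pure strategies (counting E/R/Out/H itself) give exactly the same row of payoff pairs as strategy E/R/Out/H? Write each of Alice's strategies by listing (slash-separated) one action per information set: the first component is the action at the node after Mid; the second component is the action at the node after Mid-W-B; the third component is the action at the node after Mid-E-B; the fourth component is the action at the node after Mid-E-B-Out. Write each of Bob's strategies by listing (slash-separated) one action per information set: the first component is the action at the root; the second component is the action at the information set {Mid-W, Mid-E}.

2

Row for E/R/Out/H (columns Mid/B, Mid/D, Hi/B, Hi/D): (2,6) (1,6) (5,2) (5,2).
Under E/R/Out/H, Alice's choice at the node after Mid-W-B can never be reached regardless of what Bob does, so varying those choices leaves every outcome unchanged.
Holding the reachable choices fixed and varying the unreachable one freely already gives 2 equivalent strategies.
No other strategy reproduces this row, so those 2 are the full class: E/R/Out/H, E/M/Out/H.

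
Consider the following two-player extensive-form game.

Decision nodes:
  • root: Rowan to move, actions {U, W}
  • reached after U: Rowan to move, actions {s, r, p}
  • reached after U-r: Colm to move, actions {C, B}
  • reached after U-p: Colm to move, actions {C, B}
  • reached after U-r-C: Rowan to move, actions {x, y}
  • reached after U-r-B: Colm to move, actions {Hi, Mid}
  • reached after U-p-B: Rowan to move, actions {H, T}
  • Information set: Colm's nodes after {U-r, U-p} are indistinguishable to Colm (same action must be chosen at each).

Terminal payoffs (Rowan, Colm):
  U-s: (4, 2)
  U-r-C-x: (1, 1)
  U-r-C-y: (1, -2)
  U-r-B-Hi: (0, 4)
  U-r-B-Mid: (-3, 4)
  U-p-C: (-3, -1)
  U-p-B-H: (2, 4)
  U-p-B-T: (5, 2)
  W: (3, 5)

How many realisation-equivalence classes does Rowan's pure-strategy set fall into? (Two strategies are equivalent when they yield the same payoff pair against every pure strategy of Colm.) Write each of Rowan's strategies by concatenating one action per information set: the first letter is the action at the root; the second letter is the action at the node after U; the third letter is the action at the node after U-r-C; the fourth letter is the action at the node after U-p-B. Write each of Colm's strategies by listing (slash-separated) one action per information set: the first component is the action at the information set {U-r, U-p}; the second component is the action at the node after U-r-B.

Rowan has 24 pure strategies: UsxH, UsxT, UsyH, UsyT, UrxH, UrxT, UryH, UryT, UpxH, UpxT, UpyH, UpyT, WsxH, WsxT, WsyH, WsyT, WrxH, WrxT, WryH, WryT, WpxH, WpxT, WpyH, WpyT. Columns: C/Hi, C/Mid, B/Hi, B/Mid.
{UsxH, UsxT, UsyH, UsyT} → row (4,2) (4,2) (4,2) (4,2)
{UrxH, UrxT} → row (1,1) (1,1) (0,4) (-3,4)
{UryH, UryT} → row (1,-2) (1,-2) (0,4) (-3,4)
{UpxH, UpyH} → row (-3,-1) (-3,-1) (2,4) (2,4)
{UpxT, UpyT} → row (-3,-1) (-3,-1) (5,2) (5,2)
{WsxH, WsxT, WsyH, WsyT, WrxH, WrxT, WryH, WryT, WpxH, WpxT, WpyH, WpyT} → row (3,5) (3,5) (3,5) (3,5)
That's 6 distinct rows out of 24 strategies.

6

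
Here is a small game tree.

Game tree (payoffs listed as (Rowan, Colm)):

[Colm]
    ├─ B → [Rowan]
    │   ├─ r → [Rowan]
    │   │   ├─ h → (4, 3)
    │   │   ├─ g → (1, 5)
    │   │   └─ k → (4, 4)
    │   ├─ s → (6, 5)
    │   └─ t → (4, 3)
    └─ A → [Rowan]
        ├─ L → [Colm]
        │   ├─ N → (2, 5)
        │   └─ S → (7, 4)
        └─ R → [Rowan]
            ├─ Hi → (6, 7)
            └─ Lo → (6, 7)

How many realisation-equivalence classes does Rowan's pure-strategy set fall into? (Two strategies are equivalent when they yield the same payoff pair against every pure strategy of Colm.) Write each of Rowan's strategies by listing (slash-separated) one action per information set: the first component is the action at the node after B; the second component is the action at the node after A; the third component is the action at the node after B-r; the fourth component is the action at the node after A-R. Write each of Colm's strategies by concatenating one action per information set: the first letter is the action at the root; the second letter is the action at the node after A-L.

Rowan has 36 pure strategies: r/L/h/Hi, r/L/h/Lo, r/L/g/Hi, r/L/g/Lo, r/L/k/Hi, r/L/k/Lo, r/R/h/Hi, r/R/h/Lo, r/R/g/Hi, r/R/g/Lo, r/R/k/Hi, r/R/k/Lo, s/L/h/Hi, s/L/h/Lo, s/L/g/Hi, s/L/g/Lo, s/L/k/Hi, s/L/k/Lo, s/R/h/Hi, s/R/h/Lo, s/R/g/Hi, s/R/g/Lo, s/R/k/Hi, s/R/k/Lo, t/L/h/Hi, t/L/h/Lo, t/L/g/Hi, t/L/g/Lo, t/L/k/Hi, t/L/k/Lo, t/R/h/Hi, t/R/h/Lo, t/R/g/Hi, t/R/g/Lo, t/R/k/Hi, t/R/k/Lo. Columns: BN, BS, AN, AS.
{r/L/h/Hi, r/L/h/Lo, t/L/h/Hi, t/L/h/Lo, t/L/g/Hi, t/L/g/Lo, t/L/k/Hi, t/L/k/Lo} → row (4,3) (4,3) (2,5) (7,4)
{r/L/g/Hi, r/L/g/Lo} → row (1,5) (1,5) (2,5) (7,4)
{r/L/k/Hi, r/L/k/Lo} → row (4,4) (4,4) (2,5) (7,4)
{r/R/h/Hi, r/R/h/Lo, t/R/h/Hi, t/R/h/Lo, t/R/g/Hi, t/R/g/Lo, t/R/k/Hi, t/R/k/Lo} → row (4,3) (4,3) (6,7) (6,7)
{r/R/g/Hi, r/R/g/Lo} → row (1,5) (1,5) (6,7) (6,7)
{r/R/k/Hi, r/R/k/Lo} → row (4,4) (4,4) (6,7) (6,7)
{s/L/h/Hi, s/L/h/Lo, s/L/g/Hi, s/L/g/Lo, s/L/k/Hi, s/L/k/Lo} → row (6,5) (6,5) (2,5) (7,4)
{s/R/h/Hi, s/R/h/Lo, s/R/g/Hi, s/R/g/Lo, s/R/k/Hi, s/R/k/Lo} → row (6,5) (6,5) (6,7) (6,7)
That's 8 distinct rows out of 36 strategies.

8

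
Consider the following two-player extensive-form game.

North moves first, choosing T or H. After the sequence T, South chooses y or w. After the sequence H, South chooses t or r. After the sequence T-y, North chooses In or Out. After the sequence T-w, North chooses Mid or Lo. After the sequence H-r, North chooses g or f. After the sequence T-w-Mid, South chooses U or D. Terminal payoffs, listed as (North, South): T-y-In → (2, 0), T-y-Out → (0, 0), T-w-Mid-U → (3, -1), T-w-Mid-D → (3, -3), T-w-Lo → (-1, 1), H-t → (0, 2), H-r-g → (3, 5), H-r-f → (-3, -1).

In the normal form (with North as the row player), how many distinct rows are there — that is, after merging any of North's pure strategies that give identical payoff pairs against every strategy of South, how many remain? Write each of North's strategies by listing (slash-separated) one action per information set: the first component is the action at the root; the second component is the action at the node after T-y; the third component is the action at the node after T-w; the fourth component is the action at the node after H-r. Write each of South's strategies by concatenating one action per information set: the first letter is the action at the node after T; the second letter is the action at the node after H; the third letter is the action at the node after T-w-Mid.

North has 16 pure strategies: T/In/Mid/g, T/In/Mid/f, T/In/Lo/g, T/In/Lo/f, T/Out/Mid/g, T/Out/Mid/f, T/Out/Lo/g, T/Out/Lo/f, H/In/Mid/g, H/In/Mid/f, H/In/Lo/g, H/In/Lo/f, H/Out/Mid/g, H/Out/Mid/f, H/Out/Lo/g, H/Out/Lo/f. Columns: ytU, ytD, yrU, yrD, wtU, wtD, wrU, wrD.
{T/In/Mid/g, T/In/Mid/f} → row (2,0) (2,0) (2,0) (2,0) (3,-1) (3,-3) (3,-1) (3,-3)
{T/In/Lo/g, T/In/Lo/f} → row (2,0) (2,0) (2,0) (2,0) (-1,1) (-1,1) (-1,1) (-1,1)
{T/Out/Mid/g, T/Out/Mid/f} → row (0,0) (0,0) (0,0) (0,0) (3,-1) (3,-3) (3,-1) (3,-3)
{T/Out/Lo/g, T/Out/Lo/f} → row (0,0) (0,0) (0,0) (0,0) (-1,1) (-1,1) (-1,1) (-1,1)
{H/In/Mid/g, H/In/Lo/g, H/Out/Mid/g, H/Out/Lo/g} → row (0,2) (0,2) (3,5) (3,5) (0,2) (0,2) (3,5) (3,5)
{H/In/Mid/f, H/In/Lo/f, H/Out/Mid/f, H/Out/Lo/f} → row (0,2) (0,2) (-3,-1) (-3,-1) (0,2) (0,2) (-3,-1) (-3,-1)
That's 6 distinct rows out of 16 strategies.

6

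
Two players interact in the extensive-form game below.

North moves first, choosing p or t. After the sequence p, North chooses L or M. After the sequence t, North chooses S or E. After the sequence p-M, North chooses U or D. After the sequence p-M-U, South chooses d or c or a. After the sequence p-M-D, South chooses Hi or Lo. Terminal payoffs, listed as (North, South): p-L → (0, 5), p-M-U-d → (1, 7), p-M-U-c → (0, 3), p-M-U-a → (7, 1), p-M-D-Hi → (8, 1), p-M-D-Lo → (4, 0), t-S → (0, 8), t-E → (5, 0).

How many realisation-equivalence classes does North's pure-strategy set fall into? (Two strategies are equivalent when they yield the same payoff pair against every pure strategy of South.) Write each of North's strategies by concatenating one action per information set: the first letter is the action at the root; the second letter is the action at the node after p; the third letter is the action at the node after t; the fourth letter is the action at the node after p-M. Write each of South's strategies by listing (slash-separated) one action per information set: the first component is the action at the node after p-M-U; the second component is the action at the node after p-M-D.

5

North has 16 pure strategies: pLSU, pLSD, pLEU, pLED, pMSU, pMSD, pMEU, pMED, tLSU, tLSD, tLEU, tLED, tMSU, tMSD, tMEU, tMED. Columns: d/Hi, d/Lo, c/Hi, c/Lo, a/Hi, a/Lo.
{pLSU, pLSD, pLEU, pLED} → row (0,5) (0,5) (0,5) (0,5) (0,5) (0,5)
{pMSU, pMEU} → row (1,7) (1,7) (0,3) (0,3) (7,1) (7,1)
{pMSD, pMED} → row (8,1) (4,0) (8,1) (4,0) (8,1) (4,0)
{tLSU, tLSD, tMSU, tMSD} → row (0,8) (0,8) (0,8) (0,8) (0,8) (0,8)
{tLEU, tLED, tMEU, tMED} → row (5,0) (5,0) (5,0) (5,0) (5,0) (5,0)
That's 5 distinct rows out of 16 strategies.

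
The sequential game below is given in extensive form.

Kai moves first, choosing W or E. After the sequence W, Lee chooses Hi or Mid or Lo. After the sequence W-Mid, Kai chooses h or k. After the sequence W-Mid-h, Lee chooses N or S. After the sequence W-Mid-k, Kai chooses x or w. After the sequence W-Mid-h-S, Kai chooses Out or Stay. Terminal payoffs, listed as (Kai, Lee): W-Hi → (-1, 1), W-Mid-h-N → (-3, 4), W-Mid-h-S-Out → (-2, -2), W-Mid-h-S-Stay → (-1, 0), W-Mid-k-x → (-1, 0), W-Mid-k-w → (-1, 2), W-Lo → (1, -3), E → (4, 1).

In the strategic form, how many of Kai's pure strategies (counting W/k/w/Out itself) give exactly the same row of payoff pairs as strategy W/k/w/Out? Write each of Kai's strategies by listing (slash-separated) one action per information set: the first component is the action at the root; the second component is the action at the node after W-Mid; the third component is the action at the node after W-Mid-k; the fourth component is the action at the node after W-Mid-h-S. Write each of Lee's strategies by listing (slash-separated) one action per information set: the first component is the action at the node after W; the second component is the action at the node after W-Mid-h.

Row for W/k/w/Out (columns Hi/N, Hi/S, Mid/N, Mid/S, Lo/N, Lo/S): (-1,1) (-1,1) (-1,2) (-1,2) (1,-3) (1,-3).
Under W/k/w/Out, Kai's choice at the node after W-Mid-h-S can never be reached regardless of what Lee does, so varying those choices leaves every outcome unchanged.
Holding the reachable choices fixed and varying the unreachable one freely already gives 2 equivalent strategies.
No other strategy reproduces this row, so those 2 are the full class: W/k/w/Out, W/k/w/Stay.

2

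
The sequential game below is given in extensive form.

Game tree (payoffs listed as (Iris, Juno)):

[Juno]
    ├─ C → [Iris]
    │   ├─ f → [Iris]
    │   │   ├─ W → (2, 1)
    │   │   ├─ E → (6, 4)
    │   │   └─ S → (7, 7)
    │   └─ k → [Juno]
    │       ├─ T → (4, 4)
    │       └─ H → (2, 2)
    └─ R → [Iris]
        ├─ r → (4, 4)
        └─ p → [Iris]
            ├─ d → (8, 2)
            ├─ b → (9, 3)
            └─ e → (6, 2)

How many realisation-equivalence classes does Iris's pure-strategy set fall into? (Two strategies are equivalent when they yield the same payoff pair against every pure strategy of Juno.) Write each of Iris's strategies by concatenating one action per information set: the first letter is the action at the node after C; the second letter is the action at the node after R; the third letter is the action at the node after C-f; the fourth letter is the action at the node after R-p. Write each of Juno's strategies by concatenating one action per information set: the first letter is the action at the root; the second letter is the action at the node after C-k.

16

Iris has 36 pure strategies: frWd, frWb, frWe, frEd, frEb, frEe, frSd, frSb, frSe, fpWd, fpWb, fpWe, fpEd, fpEb, fpEe, fpSd, fpSb, fpSe, krWd, krWb, krWe, krEd, krEb, krEe, krSd, krSb, krSe, kpWd, kpWb, kpWe, kpEd, kpEb, kpEe, kpSd, kpSb, kpSe. Columns: CT, CH, RT, RH.
{frWd, frWb, frWe} → row (2,1) (2,1) (4,4) (4,4)
{frEd, frEb, frEe} → row (6,4) (6,4) (4,4) (4,4)
{frSd, frSb, frSe} → row (7,7) (7,7) (4,4) (4,4)
{fpWd} → row (2,1) (2,1) (8,2) (8,2)
{fpWb} → row (2,1) (2,1) (9,3) (9,3)
{fpWe} → row (2,1) (2,1) (6,2) (6,2)
{fpEd} → row (6,4) (6,4) (8,2) (8,2)
{fpEb} → row (6,4) (6,4) (9,3) (9,3)
{fpEe} → row (6,4) (6,4) (6,2) (6,2)
{fpSd} → row (7,7) (7,7) (8,2) (8,2)
{fpSb} → row (7,7) (7,7) (9,3) (9,3)
{fpSe} → row (7,7) (7,7) (6,2) (6,2)
{krWd, krWb, krWe, krEd, krEb, krEe, krSd, krSb, krSe} → row (4,4) (2,2) (4,4) (4,4)
{kpWd, kpEd, kpSd} → row (4,4) (2,2) (8,2) (8,2)
{kpWb, kpEb, kpSb} → row (4,4) (2,2) (9,3) (9,3)
{kpWe, kpEe, kpSe} → row (4,4) (2,2) (6,2) (6,2)
That's 16 distinct rows out of 36 strategies.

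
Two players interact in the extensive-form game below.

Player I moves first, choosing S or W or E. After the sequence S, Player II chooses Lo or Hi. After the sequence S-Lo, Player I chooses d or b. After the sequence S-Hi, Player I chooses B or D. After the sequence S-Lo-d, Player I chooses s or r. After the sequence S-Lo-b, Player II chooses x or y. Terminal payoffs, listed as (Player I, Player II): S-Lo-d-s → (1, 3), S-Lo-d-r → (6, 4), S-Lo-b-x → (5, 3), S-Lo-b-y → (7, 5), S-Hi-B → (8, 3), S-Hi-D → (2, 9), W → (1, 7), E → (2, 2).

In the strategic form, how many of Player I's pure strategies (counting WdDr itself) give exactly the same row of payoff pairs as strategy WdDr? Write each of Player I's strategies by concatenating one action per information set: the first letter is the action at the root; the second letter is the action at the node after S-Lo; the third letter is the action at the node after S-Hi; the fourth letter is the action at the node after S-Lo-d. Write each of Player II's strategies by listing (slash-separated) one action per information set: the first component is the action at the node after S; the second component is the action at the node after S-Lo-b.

8

Row for WdDr (columns Lo/x, Lo/y, Hi/x, Hi/y): (1,7) (1,7) (1,7) (1,7).
Under WdDr, Player I's choice at the node after S-Lo and at the node after S-Hi and at the node after S-Lo-d can never be reached regardless of what Player II does, so varying those choices leaves every outcome unchanged.
Holding the reachable choices fixed and varying the unreachable ones freely already gives 2 × 2 × 2 = 8 equivalent strategies.
No other strategy reproduces this row, so those 8 are the full class: WdBs, WdBr, WdDs, WdDr, WbBs, WbBr, WbDs, WbDr.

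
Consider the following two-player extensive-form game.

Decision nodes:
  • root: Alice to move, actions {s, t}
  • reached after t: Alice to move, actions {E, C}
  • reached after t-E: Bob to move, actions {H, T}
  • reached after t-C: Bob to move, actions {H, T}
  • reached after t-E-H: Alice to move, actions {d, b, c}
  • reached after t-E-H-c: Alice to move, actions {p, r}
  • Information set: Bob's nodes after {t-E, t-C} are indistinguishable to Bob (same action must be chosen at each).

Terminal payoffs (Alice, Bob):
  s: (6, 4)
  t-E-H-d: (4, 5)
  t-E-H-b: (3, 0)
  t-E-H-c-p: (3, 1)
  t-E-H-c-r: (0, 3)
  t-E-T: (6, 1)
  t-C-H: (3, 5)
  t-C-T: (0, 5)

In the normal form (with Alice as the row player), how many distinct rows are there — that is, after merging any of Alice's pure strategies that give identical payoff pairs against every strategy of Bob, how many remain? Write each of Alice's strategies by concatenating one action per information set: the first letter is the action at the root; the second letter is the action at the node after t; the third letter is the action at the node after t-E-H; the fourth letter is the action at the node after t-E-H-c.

6

Alice has 24 pure strategies: sEdp, sEdr, sEbp, sEbr, sEcp, sEcr, sCdp, sCdr, sCbp, sCbr, sCcp, sCcr, tEdp, tEdr, tEbp, tEbr, tEcp, tEcr, tCdp, tCdr, tCbp, tCbr, tCcp, tCcr. Columns: H, T.
{sEdp, sEdr, sEbp, sEbr, sEcp, sEcr, sCdp, sCdr, sCbp, sCbr, sCcp, sCcr} → row (6,4) (6,4)
{tEdp, tEdr} → row (4,5) (6,1)
{tEbp, tEbr} → row (3,0) (6,1)
{tEcp} → row (3,1) (6,1)
{tEcr} → row (0,3) (6,1)
{tCdp, tCdr, tCbp, tCbr, tCcp, tCcr} → row (3,5) (0,5)
That's 6 distinct rows out of 24 strategies.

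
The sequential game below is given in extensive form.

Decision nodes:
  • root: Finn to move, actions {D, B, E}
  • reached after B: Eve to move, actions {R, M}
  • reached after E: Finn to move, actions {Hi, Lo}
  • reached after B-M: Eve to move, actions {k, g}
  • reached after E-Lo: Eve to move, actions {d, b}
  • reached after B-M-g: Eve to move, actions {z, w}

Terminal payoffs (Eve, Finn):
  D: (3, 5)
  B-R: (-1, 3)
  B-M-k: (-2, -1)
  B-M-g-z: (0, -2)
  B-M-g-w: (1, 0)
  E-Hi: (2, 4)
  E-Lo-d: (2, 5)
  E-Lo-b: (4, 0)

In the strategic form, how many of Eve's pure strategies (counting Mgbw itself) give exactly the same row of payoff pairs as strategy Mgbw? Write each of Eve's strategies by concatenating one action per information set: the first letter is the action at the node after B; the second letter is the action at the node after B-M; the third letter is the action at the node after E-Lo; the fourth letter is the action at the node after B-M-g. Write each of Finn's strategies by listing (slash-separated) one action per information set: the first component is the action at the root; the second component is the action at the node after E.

1

Row for Mgbw (columns D/Hi, D/Lo, B/Hi, B/Lo, E/Hi, E/Lo): (3,5) (3,5) (1,0) (1,0) (2,4) (4,0).
Every one of Eve's information sets is on the play path for some reply by Finn when Eve follows Mgbw.
Changing the action at any of them therefore changes at least one column, so only Mgbw itself gives this row.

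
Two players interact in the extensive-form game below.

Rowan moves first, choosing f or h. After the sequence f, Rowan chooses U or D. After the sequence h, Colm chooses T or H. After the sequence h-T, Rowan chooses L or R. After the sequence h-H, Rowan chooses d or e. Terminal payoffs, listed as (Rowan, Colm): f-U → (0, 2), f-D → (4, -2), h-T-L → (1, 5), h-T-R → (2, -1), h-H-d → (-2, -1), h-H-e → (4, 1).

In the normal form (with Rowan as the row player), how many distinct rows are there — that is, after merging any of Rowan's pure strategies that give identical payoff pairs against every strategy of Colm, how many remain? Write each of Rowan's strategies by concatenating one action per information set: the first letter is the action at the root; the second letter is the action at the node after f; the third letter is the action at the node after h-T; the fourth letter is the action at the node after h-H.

Rowan has 16 pure strategies: fULd, fULe, fURd, fURe, fDLd, fDLe, fDRd, fDRe, hULd, hULe, hURd, hURe, hDLd, hDLe, hDRd, hDRe. Columns: T, H.
{fULd, fULe, fURd, fURe} → row (0,2) (0,2)
{fDLd, fDLe, fDRd, fDRe} → row (4,-2) (4,-2)
{hULd, hDLd} → row (1,5) (-2,-1)
{hULe, hDLe} → row (1,5) (4,1)
{hURd, hDRd} → row (2,-1) (-2,-1)
{hURe, hDRe} → row (2,-1) (4,1)
That's 6 distinct rows out of 16 strategies.

6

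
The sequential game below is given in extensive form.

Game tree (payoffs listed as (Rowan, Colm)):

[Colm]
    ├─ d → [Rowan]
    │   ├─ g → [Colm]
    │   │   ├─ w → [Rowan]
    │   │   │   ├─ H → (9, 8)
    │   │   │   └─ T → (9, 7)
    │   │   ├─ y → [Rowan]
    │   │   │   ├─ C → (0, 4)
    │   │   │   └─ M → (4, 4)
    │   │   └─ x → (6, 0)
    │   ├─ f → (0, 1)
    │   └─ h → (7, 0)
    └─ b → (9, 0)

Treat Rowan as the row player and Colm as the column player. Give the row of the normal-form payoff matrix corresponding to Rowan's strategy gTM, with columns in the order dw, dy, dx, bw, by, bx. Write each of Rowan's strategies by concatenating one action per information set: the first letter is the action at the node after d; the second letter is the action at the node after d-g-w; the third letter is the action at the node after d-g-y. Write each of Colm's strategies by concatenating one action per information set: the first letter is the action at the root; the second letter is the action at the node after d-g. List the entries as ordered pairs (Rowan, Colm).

(9,7) (4,4) (6,0) (9,0) (9,0) (9,0)

vs dw: Colm plays d → Rowan plays g at [d] → Colm plays w at [d-g] → Rowan plays T at [d-g-w] → (9, 7)
vs dy: Colm plays d → Rowan plays g at [d] → Colm plays y at [d-g] → Rowan plays M at [d-g-y] → (4, 4)
vs dx: Colm plays d → Rowan plays g at [d] → Colm plays x at [d-g] → (6, 0)
vs bw: Colm plays b → (9, 0)
vs by: Colm plays b → (9, 0)
vs bx: Colm plays b → (9, 0)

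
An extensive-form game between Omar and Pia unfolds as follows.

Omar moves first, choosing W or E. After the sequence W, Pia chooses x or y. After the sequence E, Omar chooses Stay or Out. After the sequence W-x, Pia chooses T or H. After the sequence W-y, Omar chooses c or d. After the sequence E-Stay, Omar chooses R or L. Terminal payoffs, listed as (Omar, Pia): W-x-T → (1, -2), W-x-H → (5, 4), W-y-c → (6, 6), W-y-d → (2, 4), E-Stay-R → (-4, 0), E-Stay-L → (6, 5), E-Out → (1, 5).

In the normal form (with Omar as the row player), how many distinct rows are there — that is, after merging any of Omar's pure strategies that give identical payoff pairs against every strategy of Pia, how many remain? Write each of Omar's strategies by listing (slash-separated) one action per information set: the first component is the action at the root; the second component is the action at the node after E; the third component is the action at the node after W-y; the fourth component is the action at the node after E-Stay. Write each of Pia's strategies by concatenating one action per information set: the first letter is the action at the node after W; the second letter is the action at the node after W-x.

5

Omar has 16 pure strategies: W/Stay/c/R, W/Stay/c/L, W/Stay/d/R, W/Stay/d/L, W/Out/c/R, W/Out/c/L, W/Out/d/R, W/Out/d/L, E/Stay/c/R, E/Stay/c/L, E/Stay/d/R, E/Stay/d/L, E/Out/c/R, E/Out/c/L, E/Out/d/R, E/Out/d/L. Columns: xT, xH, yT, yH.
{W/Stay/c/R, W/Stay/c/L, W/Out/c/R, W/Out/c/L} → row (1,-2) (5,4) (6,6) (6,6)
{W/Stay/d/R, W/Stay/d/L, W/Out/d/R, W/Out/d/L} → row (1,-2) (5,4) (2,4) (2,4)
{E/Stay/c/R, E/Stay/d/R} → row (-4,0) (-4,0) (-4,0) (-4,0)
{E/Stay/c/L, E/Stay/d/L} → row (6,5) (6,5) (6,5) (6,5)
{E/Out/c/R, E/Out/c/L, E/Out/d/R, E/Out/d/L} → row (1,5) (1,5) (1,5) (1,5)
That's 5 distinct rows out of 16 strategies.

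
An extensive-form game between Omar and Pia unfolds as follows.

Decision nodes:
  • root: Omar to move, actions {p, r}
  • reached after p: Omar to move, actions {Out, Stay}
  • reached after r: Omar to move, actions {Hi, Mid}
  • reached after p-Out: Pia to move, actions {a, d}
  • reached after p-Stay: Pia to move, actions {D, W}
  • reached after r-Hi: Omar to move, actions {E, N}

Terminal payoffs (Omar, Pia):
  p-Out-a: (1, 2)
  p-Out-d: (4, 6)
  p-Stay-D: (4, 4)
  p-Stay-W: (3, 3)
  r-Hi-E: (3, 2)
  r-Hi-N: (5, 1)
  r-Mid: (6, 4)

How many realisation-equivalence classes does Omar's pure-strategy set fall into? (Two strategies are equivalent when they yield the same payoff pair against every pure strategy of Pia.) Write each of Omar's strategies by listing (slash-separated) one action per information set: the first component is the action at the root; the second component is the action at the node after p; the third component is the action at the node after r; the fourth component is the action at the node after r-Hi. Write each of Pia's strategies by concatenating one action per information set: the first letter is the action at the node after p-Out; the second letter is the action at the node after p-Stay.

5

Omar has 16 pure strategies: p/Out/Hi/E, p/Out/Hi/N, p/Out/Mid/E, p/Out/Mid/N, p/Stay/Hi/E, p/Stay/Hi/N, p/Stay/Mid/E, p/Stay/Mid/N, r/Out/Hi/E, r/Out/Hi/N, r/Out/Mid/E, r/Out/Mid/N, r/Stay/Hi/E, r/Stay/Hi/N, r/Stay/Mid/E, r/Stay/Mid/N. Columns: aD, aW, dD, dW.
{p/Out/Hi/E, p/Out/Hi/N, p/Out/Mid/E, p/Out/Mid/N} → row (1,2) (1,2) (4,6) (4,6)
{p/Stay/Hi/E, p/Stay/Hi/N, p/Stay/Mid/E, p/Stay/Mid/N} → row (4,4) (3,3) (4,4) (3,3)
{r/Out/Hi/E, r/Stay/Hi/E} → row (3,2) (3,2) (3,2) (3,2)
{r/Out/Hi/N, r/Stay/Hi/N} → row (5,1) (5,1) (5,1) (5,1)
{r/Out/Mid/E, r/Out/Mid/N, r/Stay/Mid/E, r/Stay/Mid/N} → row (6,4) (6,4) (6,4) (6,4)
That's 5 distinct rows out of 16 strategies.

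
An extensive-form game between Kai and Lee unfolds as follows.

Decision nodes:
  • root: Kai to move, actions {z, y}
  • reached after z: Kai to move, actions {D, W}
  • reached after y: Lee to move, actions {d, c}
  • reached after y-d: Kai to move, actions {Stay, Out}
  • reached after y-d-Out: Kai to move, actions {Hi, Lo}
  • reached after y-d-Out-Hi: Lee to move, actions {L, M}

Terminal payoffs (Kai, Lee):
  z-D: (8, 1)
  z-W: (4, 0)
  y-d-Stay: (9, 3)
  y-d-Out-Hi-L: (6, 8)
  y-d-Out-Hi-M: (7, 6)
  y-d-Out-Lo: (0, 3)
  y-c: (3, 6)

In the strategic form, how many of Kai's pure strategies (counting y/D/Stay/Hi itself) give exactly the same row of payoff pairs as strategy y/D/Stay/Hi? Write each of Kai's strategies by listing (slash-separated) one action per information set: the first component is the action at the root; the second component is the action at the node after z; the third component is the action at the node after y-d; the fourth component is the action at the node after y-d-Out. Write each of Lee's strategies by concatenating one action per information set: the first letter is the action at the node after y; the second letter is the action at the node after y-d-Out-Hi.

Row for y/D/Stay/Hi (columns dL, dM, cL, cM): (9,3) (9,3) (3,6) (3,6).
Under y/D/Stay/Hi, Kai's choice at the node after z and at the node after y-d-Out can never be reached regardless of what Lee does, so varying those choices leaves every outcome unchanged.
Holding the reachable choices fixed and varying the unreachable ones freely already gives 2 × 2 = 4 equivalent strategies.
No other strategy reproduces this row, so those 4 are the full class: y/D/Stay/Hi, y/D/Stay/Lo, y/W/Stay/Hi, y/W/Stay/Lo.

4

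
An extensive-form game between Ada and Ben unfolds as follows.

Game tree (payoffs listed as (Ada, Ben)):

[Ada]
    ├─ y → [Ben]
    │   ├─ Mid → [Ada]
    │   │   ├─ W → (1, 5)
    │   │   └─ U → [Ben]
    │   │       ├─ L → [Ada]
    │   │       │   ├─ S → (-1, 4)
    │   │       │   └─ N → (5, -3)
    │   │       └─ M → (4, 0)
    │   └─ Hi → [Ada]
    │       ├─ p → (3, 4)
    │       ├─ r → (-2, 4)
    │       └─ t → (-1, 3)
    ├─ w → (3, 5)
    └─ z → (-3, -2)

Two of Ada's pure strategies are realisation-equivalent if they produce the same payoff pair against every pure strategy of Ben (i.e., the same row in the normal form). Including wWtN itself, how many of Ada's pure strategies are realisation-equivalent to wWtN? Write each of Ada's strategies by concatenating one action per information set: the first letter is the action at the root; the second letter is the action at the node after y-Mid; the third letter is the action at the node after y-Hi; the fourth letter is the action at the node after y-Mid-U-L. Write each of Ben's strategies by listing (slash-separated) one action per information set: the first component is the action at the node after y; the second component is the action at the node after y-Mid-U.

12

Row for wWtN (columns Mid/L, Mid/M, Hi/L, Hi/M): (3,5) (3,5) (3,5) (3,5).
Under wWtN, Ada's choice at the node after y-Mid and at the node after y-Hi and at the node after y-Mid-U-L can never be reached regardless of what Ben does, so varying those choices leaves every outcome unchanged.
Holding the reachable choices fixed and varying the unreachable ones freely already gives 2 × 3 × 2 = 12 equivalent strategies.
No other strategy reproduces this row, so those 12 are the full class: wWpS, wWpN, wWrS, wWrN, wWtS, wWtN, wUpS, wUpN, wUrS, wUrN, wUtS, wUtN.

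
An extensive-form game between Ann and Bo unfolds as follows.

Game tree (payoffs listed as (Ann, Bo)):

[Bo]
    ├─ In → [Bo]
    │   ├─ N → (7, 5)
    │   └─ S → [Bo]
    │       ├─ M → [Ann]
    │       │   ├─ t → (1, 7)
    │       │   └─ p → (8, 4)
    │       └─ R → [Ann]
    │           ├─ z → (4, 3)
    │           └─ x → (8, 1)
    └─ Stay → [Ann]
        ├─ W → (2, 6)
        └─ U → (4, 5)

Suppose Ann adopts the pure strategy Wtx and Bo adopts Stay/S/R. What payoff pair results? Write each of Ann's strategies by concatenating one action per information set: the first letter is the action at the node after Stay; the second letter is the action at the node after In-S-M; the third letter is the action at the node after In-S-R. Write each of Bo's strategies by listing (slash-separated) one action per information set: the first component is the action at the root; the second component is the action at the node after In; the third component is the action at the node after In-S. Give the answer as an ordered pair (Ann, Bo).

(2, 6)

Trace the play path from the root:
  Bo plays Stay
  Ann plays W at [Stay]
→ terminal payoff (2, 6).
(Ann's choice at the node after In-S-M is never reached on this path, so it doesn't affect the outcome.)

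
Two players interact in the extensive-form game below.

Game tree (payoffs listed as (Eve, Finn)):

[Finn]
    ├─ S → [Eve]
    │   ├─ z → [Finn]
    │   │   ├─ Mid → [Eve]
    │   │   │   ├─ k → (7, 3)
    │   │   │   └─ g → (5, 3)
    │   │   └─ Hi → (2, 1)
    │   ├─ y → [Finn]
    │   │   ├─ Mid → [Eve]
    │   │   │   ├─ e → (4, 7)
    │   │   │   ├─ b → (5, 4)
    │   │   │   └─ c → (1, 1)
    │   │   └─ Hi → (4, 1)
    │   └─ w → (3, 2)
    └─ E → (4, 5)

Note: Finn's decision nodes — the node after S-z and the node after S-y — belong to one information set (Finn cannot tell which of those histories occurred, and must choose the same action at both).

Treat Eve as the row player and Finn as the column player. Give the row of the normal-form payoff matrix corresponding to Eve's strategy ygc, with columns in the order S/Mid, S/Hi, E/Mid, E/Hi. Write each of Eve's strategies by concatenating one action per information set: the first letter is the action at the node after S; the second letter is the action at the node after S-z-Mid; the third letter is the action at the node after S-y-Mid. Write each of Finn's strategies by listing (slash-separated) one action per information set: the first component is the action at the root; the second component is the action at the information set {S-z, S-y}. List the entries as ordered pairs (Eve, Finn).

(1,1) (4,1) (4,5) (4,5)

vs S/Mid: Finn plays S → Eve plays y at [S] → Finn plays Mid at [S-y] → Eve plays c at [S-y-Mid] → (1, 1)
vs S/Hi: Finn plays S → Eve plays y at [S] → Finn plays Hi at [S-y] → (4, 1)
vs E/Mid: Finn plays E → (4, 5)
vs E/Hi: Finn plays E → (4, 5)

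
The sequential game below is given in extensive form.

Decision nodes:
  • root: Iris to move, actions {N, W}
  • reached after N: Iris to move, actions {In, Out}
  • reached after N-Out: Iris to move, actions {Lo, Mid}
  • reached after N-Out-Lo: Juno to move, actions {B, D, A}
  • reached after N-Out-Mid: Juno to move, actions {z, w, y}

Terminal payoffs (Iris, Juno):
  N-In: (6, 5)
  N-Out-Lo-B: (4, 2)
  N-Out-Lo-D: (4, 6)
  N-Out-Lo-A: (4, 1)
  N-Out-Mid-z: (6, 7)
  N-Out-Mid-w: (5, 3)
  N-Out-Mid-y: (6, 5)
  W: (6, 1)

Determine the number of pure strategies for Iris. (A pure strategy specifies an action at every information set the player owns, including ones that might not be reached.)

8

Iris owns the root with actions {N, W} — two choices.
Iris owns the node after N with actions {In, Out} — two choices.
Iris owns the node after N-Out with actions {Lo, Mid} — two choices.
A pure strategy fixes one action at each information set independently, so the count is the product 2 × 2 × 2 = 8.
(For reference, Juno has 9 pure strategies, giving a 8×9 normal-form matrix.)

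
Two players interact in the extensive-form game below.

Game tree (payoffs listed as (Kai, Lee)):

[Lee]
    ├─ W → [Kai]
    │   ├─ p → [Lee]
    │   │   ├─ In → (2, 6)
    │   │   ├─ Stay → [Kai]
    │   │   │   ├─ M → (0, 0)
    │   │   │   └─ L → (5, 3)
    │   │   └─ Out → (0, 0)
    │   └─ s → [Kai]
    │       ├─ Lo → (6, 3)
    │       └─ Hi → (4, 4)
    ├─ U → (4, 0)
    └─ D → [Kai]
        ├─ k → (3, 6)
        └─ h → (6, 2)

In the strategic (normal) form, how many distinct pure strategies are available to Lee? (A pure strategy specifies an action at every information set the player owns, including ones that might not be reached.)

Lee owns the root with actions {W, U, D} — three choices.
Lee owns the node after W-p with actions {In, Stay, Out} — three choices.
A pure strategy fixes one action at each information set independently, so the count is the product 3 × 3 = 9.

9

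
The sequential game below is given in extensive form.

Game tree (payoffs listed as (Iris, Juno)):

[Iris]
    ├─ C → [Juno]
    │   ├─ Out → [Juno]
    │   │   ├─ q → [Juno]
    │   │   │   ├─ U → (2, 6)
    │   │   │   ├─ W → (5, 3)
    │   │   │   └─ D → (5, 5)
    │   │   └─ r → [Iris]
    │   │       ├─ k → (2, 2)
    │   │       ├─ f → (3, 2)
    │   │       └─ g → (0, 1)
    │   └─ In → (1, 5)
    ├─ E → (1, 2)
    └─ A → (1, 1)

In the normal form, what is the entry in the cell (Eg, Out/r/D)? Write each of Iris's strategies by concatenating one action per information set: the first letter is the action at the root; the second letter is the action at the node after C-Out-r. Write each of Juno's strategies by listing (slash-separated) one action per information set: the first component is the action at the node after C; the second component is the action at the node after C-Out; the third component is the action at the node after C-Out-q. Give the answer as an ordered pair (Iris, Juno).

Trace the play path from the root:
  Iris plays E
→ terminal payoff (1, 2).
(Iris's choice at the node after C-Out-r is never reached on this path, so it doesn't affect the outcome.)

(1, 2)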